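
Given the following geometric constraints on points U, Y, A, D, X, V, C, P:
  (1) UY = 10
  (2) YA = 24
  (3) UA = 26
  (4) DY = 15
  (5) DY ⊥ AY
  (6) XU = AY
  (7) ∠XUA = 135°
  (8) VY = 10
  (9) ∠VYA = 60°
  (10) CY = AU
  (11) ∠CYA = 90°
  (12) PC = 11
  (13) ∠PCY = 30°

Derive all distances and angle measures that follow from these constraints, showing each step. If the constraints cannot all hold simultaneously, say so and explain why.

The constraints are consistent.

From the given relations:
  XU = AY = 24
  CY = AU = 26

Step 1: From YC = 26, CP = 11, and ∠YCP = 30°, by the law of cosines:
  YP² = YC² + CP² - 2·YC·CP·cos(30°) = 676 + 121 - 495.4 = 301.6
  YP ≈ 17.37

Step 2: From AY = 24, YD = 15, and ∠AYD = 90°, by the law of cosines:
  AD² = AY² + YD² - 2·AY·YD·cos(90°) = 576 + 225 - 0 = 801
  AD = 3·√89

Step 3: From AU = 26, UX = 24, and ∠AUX = 135°, by the law of cosines:
  AX² = AU² + UX² - 2·AU·UX·cos(135°) = 676 + 576 + 882.5 = 2134
  AX ≈ 46.2

Step 4: From AY = 24, YV = 10, and ∠AYV = 60°, by the law of cosines:
  AV² = AY² + YV² - 2·AY·YV·cos(60°) = 576 + 100 - 240 = 436
  AV = 2·√109

Step 5: From AY = 24, YC = 26, and ∠AYC = 90°, by the law of cosines:
  AC² = AY² + YC² - 2·AY·YC·cos(90°) = 576 + 676 - 0 = 1252
  AC ≈ 35.38

Step 6: From UA = 26, UY = 10, AY = 24, by the inverse law of cosines:
  cos(∠AUY) = (UA² + UY² - AY²) / (2·UA·UY)
  ∠AUY = 67.38°

Step 7: From YA = 24, YU = 10, AU = 26, by the inverse law of cosines:
  cos(∠AYU) = (YA² + YU² - AU²) / (2·YA·YU)
  ∠AYU = 90°

Step 8: From AU = 26, AY = 24, UY = 10, by the inverse law of cosines:
  cos(∠UAY) = (AU² + AY² - UY²) / (2·AU·AY)
  ∠UAY = 22.62°

Step 9: From YC = 26, YP = 17.37, CP = 11, by the inverse law of cosines:
  cos(∠CYP) = (YC² + YP² - CP²) / (2·YC·YP)
  ∠CYP = 18.46°

Step 10: From AC = 35.38, AY = 24, CY = 26, by the inverse law of cosines:
  cos(∠CAY) = (AC² + AY² - CY²) / (2·AC·AY)
  ∠CAY = 47.29°

Step 11: From AD = 3·√89, AY = 24, DY = 15, by the inverse law of cosines:
  cos(∠DAY) = (AD² + AY² - DY²) / (2·AD·AY)
  ∠DAY = 32.01°

Step 12: From AU = 26, AX = 46.2, UX = 24, by the inverse law of cosines:
  cos(∠UAX) = (AU² + AX² - UX²) / (2·AU·AX)
  ∠UAX = 21.55°

Step 13: From AV = 2·√109, AY = 24, VY = 10, by the inverse law of cosines:
  cos(∠VAY) = (AV² + AY² - VY²) / (2·AV·AY)
  ∠VAY = 24.5°

Step 14: From DA = 3·√89, DY = 15, AY = 24, by the inverse law of cosines:
  cos(∠ADY) = (DA² + DY² - AY²) / (2·DA·DY)
  ∠ADY = 57.99°

Step 15: From XA = 46.2, XU = 24, AU = 26, by the inverse law of cosines:
  cos(∠AXU) = (XA² + XU² - AU²) / (2·XA·XU)
  ∠AXU = 23.45°

Step 16: From VA = 2·√109, VY = 10, AY = 24, by the inverse law of cosines:
  cos(∠AVY) = (VA² + VY² - AY²) / (2·VA·VY)
  ∠AVY = 95.5°

Step 17: From CA = 35.38, CY = 26, AY = 24, by the inverse law of cosines:
  cos(∠ACY) = (CA² + CY² - AY²) / (2·CA·CY)
  ∠ACY = 42.71°

Step 18: From PC = 11, PY = 17.37, CY = 26, by the inverse law of cosines:
  cos(∠CPY) = (PC² + PY² - CY²) / (2·PC·PY)
  ∠CPY = 131.54°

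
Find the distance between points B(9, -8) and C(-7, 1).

d = sqrt((-7 - 9)^2 + (1 - -8)^2)
d = sqrt(-16^2 + 9^2)
d = sqrt(256 + 81)
d = sqrt(337)

sqrt(337)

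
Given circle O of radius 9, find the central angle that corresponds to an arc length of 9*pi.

The full circumference is 2πr = 18*pi.
The arc is 9*pi / 18*pi = 1/2 of the full circle.
So the central angle = 1/2 × 360° = 180°.

180°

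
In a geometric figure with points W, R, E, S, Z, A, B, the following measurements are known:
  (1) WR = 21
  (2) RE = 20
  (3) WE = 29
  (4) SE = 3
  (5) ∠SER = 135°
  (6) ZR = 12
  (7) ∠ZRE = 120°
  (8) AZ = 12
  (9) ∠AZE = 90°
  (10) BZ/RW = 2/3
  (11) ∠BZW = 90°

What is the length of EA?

Step 1: By the law of cosines on triangle ZRE: ZE² = 12² + 20² − 2·12·20·cos(120°) = 784, so ZE = 28.
Step 2: By the law of cosines on triangle EZA: EA² = 28² + 12² − 2·28·12·cos(90°) = 928, so EA = 4·√58.

Therefore, the length of EA = 4·√58.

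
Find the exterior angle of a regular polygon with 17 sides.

Each exterior angle of a regular n-gon is 360 / n.
For n = 17: 360 / 17 = 360/17 degrees.

360/17 degrees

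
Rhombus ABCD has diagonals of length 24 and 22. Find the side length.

The diagonals of a rhombus bisect each other at right angles.
Half-diagonals: 24/2 = 12 and 22/2 = 11
side = sqrt(12^2 + 11^2)
side = sqrt(144 + 121)
side = sqrt(265)

sqrt(265)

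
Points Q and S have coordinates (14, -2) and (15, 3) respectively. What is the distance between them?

d = sqrt((1)^2 + (5)^2) = sqrt(26)

sqrt(26)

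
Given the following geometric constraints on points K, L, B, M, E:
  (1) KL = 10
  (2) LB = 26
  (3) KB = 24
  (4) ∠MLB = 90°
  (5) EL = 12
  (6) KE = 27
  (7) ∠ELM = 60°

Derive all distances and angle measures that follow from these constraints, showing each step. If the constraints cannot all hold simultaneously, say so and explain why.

These constraints are not satisfiable: by the triangle inequality in triangle LKE, (1) KL = 10 and (5) EL = 12 force KE ≤ 10 + 12 = 22, but (6) says KE = 27. No planar figure meets all of them, so nothing further can be derived.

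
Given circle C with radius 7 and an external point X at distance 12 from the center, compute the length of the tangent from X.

Let T be the point of tangency. Then CT ⊥ XT (radius ⊥ tangent).
In right triangle CTX: CX² = CT² + XT²
12² = 7² + XT²
XT² = 95, XT = sqrt(95)

sqrt(95)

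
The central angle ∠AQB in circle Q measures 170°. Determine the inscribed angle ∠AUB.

An inscribed angle intercepts an arc from a point on the circle, while the central angle intercepts the same arc from the center.
The inscribed angle is always half the central angle: 170° / 2 = 85°.

85°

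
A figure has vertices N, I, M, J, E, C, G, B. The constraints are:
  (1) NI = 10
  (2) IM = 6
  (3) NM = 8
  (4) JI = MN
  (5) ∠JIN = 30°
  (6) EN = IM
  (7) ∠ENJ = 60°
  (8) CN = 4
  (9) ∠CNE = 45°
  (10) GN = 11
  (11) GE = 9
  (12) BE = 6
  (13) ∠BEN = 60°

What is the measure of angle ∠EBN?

From the given relations: EN = IM = 6.
Step 1: By the law of cosines on triangle BEN: BN² = 6² + 6² − 2·6·6·cos(60°) = 36, so BN = 6.
Step 2: By the inverse law of cosines on triangle EBN: cos(∠EBN) = (6² + 6² − 6²) / (2·6·6) = 36/72 = 0.5, so ∠EBN = 60°.

Therefore, the measure of angle ∠EBN = 60°.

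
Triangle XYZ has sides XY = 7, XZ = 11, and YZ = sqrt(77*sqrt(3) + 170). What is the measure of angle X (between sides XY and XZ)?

When all three sides of a triangle are known, the law of cosines can be rearranged to find any angle.
cos(C) = (a² + b² - c²) / (2ab) gives cos(X) = -sqrt(3)/2.
Taking the inverse cosine: X = 150°.

150°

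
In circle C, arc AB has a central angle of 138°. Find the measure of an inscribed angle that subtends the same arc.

Inscribed angle = 138° / 2 = 69° (inscribed angle theorem).

69°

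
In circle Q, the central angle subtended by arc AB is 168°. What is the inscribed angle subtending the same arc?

An inscribed angle intercepts an arc from a point on the circle, while the central angle intercepts the same arc from the center.
The inscribed angle is always half the central angle: 168° / 2 = 84°.

84°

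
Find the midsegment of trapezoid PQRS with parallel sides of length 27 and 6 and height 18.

The midsegment of a trapezoid = (base1 + base2) / 2
midsegment = (27 + 6) / 2
midsegment = 33 / 2
midsegment = 33/2

33/2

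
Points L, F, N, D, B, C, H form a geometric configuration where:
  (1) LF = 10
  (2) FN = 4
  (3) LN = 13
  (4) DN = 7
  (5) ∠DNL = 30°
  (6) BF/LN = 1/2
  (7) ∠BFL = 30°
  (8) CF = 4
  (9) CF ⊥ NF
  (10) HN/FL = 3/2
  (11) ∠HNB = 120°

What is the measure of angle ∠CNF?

Step 1: By the law of cosines on triangle NFC: NC² = 4² + 4² − 2·4·4·cos(90°) = 32, so NC = 4·√2.
Step 2: By the inverse law of cosines on triangle CNF: cos(∠CNF) = ((4·√2)² + 4² − 4²) / (2·4·√2·4) = 32/45.25 = 0.7071, so ∠CNF = 45°.

Therefore, the measure of angle ∠CNF = 45°.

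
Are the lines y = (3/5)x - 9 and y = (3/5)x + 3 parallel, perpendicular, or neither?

Slope of line 1: m1 = 3/5
Slope of line 2: m2 = 3/5
m1 = m2, so the lines are parallel.

Parallel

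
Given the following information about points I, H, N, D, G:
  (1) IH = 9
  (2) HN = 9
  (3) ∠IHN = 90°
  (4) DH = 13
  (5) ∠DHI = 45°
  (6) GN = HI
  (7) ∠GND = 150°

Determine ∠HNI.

Step 1: By the law of cosines on triangle NHI: NI² = 9² + 9² − 2·9·9·cos(90°) = 162, so NI = 9·√2.
Step 2: By the inverse law of cosines on triangle HNI: cos(∠HNI) = (9² + (9·√2)² − 9²) / (2·9·9·√2) = 162/229.1 = 0.7071, so ∠HNI = 45°.

Therefore, the measure of angle ∠HNI = 45°.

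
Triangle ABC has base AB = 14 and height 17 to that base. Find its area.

Area = (1/2) * base * height
Area = (1/2) * 14 * 17
Area = 119

119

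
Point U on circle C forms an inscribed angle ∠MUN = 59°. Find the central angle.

Central angle = 2 × 59° = 118° (inscribed angle theorem).

118°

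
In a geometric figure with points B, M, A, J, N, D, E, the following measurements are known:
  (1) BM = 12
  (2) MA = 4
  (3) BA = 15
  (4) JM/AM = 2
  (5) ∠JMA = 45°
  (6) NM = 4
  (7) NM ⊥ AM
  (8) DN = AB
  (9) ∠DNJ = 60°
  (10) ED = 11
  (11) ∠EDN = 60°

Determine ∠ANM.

Step 1: By the law of cosines on triangle NMA: NA² = 4² + 4² − 2·4·4·cos(90°) = 32, so NA = 4·√2.
Step 2: By the inverse law of cosines on triangle ANM: cos(∠ANM) = ((4·√2)² + 4² − 4²) / (2·4·√2·4) = 32/45.25 = 0.7071, so ∠ANM = 45°.

Therefore, the measure of angle ∠ANM = 45°.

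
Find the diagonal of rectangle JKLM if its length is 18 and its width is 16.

A rectangle's diagonal splits it into two right triangles, with the diagonal as the hypotenuse.
By the Pythagorean theorem, d^2 = 18^2 + 16^2 = 580.
Therefore d = sqrt(580) = 2*sqrt(145).

2*sqrt(145)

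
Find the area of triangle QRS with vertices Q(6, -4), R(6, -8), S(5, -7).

Shoelace: Area = (1/2)|6(-8--7) + 6(-7--4) + 5(-4--8)| = (1/2)(4) = 2

2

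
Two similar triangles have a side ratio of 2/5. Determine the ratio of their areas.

The ratio of areas of similar triangles equals the square of the side ratio.
Side ratio = 2:5
Area ratio = (2/5)^2 = 4/25 = 4:25

4:25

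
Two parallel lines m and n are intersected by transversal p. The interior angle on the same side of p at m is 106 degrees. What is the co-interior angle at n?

Co-interior angles (same-side interior) formed by parallel lines and a transversal are supplementary (sum to 180 degrees).
The given angle is 106 degrees.
The co-interior angle = 180 - 106 = 74 degrees.

74 degrees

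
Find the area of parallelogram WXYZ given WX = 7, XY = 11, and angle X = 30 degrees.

The area of a parallelogram equals the product of two adjacent sides times the sine of the included angle.
This is because the height equals 11 * sin(30°) = 11/2.
Area = 7 * 11/2 = 77/2

77/2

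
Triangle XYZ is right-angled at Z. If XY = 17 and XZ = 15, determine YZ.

By the Pythagorean theorem: YZ^2 = XY^2 - XZ^2
YZ^2 = 17^2 - 15^2 = 289 - 225 = 64
YZ = sqrt(64) = 8

8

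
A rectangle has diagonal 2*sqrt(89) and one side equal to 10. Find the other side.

Using the Pythagorean theorem: d^2 = a^2 + b^2
b^2 = d^2 - a^2
b^2 = 356 - 100
b^2 = 256
b = sqrt(256) = 16

16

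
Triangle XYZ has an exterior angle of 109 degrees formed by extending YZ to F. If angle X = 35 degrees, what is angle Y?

angle Y = 109 - 35 = 74 degrees (exterior angle theorem).

74 degrees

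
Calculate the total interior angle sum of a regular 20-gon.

The sum of interior angles of an n-sided polygon is (n - 2) * 180.
For n = 20: (20 - 2) * 180 = 18 * 180 = 3240 degrees.

3240 degrees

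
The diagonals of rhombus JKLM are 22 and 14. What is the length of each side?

Half-diagonals are 11 and 7. side = sqrt(11^2 + 7^2) = sqrt(170)

sqrt(170)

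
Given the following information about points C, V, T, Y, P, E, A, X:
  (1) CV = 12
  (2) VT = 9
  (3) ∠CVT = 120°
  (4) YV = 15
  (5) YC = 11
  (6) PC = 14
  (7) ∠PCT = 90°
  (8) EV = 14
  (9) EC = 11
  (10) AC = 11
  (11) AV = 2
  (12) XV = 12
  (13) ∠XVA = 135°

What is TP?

Step 1: By the law of cosines on triangle CVT: CT² = 12² + 9² − 2·12·9·cos(120°) = 333, so CT = 3·√37.
Step 2: By the law of cosines on triangle TCP: TP² = (3·√37)² + 14² − 2·3·√37·14·cos(90°) = 529, so TP = 23.

Therefore, the length of TP = 23.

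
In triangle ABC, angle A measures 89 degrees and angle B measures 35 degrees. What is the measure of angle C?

Let angle C = x. Then 89 + 35 + x = 180.
x = 180 - 124 = 56 degrees.

56 degrees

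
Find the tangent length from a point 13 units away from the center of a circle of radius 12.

Let T be the point of tangency. Then QT ⊥ MT (radius ⊥ tangent).
In right triangle QTM: QM² = QT² + MT²
13² = 12² + MT²
MT² = 25, MT = 5

5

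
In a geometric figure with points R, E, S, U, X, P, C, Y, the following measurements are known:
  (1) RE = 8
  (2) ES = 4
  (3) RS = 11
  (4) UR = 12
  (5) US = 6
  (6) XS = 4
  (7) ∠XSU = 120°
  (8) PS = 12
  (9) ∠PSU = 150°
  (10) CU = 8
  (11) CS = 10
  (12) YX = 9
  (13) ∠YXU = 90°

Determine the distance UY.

Step 1: By the law of cosines on triangle USX: UX² = 6² + 4² − 2·6·4·cos(120°) = 76, so UX = 2·√19.
Step 2: By the law of cosines on triangle UXY: UY² = (2·√19)² + 9² − 2·2·√19·9·cos(90°) = 157, so UY = √157.

Therefore, the length of UY = √157.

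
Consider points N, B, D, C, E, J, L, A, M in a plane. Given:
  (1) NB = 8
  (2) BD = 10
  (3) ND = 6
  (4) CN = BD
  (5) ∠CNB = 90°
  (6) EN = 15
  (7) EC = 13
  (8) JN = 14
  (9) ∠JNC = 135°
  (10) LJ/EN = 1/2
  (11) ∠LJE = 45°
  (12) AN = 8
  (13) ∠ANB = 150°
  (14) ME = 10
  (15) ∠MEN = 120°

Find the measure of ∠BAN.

Step 1: By the law of cosines on triangle ANB: AB² = 8² + 8² − 2·8·8·cos(150°) = 238.85, so AB ≈ 15.45.
Step 2: By the inverse law of cosines on triangle BAN: cos(∠BAN) = (15.45² + 8² − 8²) / (2·15.45·8) = 238.85/247.28 = 0.9659, so ∠BAN = 15°.

Therefore, the measure of angle ∠BAN = 15°.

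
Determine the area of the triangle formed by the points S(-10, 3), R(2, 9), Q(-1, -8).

Using the Shoelace formula for a triangle:
Area = (1/2)|x0(y1 - y2) + x1(y2 - y0) + x2(y0 - y1)|
Area = (1/2)|-10(9 - -8) + 2(-8 - 3) + -1(3 - 9)|
Area = (1/2)|-170 + -22 + 6|
Area = (1/2)|-186|
Area = (1/2)(186)
Area = 93

93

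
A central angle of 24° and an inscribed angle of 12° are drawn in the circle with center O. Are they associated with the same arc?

By the inscribed angle theorem, if both angles subtend the same arc, the inscribed angle must be half the central angle.
Half of 24° = 12°, which equals the given inscribed angle of 12°.
Therefore, yes, they correspond to the same arc.

Yes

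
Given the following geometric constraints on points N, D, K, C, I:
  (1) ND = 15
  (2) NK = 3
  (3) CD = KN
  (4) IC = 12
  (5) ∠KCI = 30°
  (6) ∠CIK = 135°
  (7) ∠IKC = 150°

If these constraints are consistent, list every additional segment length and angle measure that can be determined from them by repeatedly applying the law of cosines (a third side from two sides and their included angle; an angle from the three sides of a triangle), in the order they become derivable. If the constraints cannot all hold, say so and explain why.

These constraints are not satisfiable: (5), (6) and (7) are the three interior angles of triangle KCI, which must sum to 180°, but 30° + 135° + 150° = 315°. No planar figure meets all of them, so nothing further can be derived.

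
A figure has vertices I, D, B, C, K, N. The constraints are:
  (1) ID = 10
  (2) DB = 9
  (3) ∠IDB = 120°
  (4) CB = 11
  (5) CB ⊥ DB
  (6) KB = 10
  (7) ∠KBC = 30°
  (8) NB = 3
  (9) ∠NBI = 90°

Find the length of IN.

Step 1: By the law of cosines on triangle BDI: BI² = 9² + 10² − 2·9·10·cos(120°) = 271, so BI ≈ 16.46.
Step 2: By the law of cosines on triangle IBN: IN² = 16.46² + 3² − 2·16.46·3·cos(90°) = 280, so IN = 2·√70.

Therefore, the length of IN = 2·√70.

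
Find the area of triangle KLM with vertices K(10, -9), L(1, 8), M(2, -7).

The Shoelace formula computes the area from vertex coordinates by summing cross products.
For vertices (10,-9), (1,8), (2,-7):
Signed sum = 10*8 - 1*-9 + 1*-7 - 2*8 + 2*-9 - 10*-7
= 89 + -23 + 52 = 118
Area = (1/2)|118| = 59.

59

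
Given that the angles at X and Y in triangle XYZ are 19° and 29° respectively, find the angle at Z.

By the triangle angle sum property, the three interior angles of any triangle add up to 180°.
We know angle X = 19° and angle Y = 29°, so their sum is 48°.
Therefore angle Z = 180° - 48° = 132°.

132 degrees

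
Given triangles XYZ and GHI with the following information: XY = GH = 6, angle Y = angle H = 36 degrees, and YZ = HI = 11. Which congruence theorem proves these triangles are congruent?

The given information matches SAS: Two pairs of corresponding sides and the included angle are equal (Side-Angle-Side).

SAS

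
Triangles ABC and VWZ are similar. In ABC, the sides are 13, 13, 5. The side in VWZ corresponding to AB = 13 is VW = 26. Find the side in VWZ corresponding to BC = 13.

k = 26/13 = 2. WZ = 2 * 13 = 26.

26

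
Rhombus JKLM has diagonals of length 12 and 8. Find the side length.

The diagonals of a rhombus bisect each other at right angles.
Half-diagonals: 12/2 = 6 and 8/2 = 4
side = sqrt(6^2 + 4^2)
side = sqrt(36 + 16)
side = sqrt(52) = 2*sqrt(13)

2*sqrt(13)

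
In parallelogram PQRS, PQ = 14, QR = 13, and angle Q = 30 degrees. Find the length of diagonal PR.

Law of cosines: d^2 = 14^2 + 13^2 - 2(14)(13)cos(30°) = 365 - 182*sqrt(3), so d = sqrt(365 - 182*sqrt(3)).

sqrt(365 - 182*sqrt(3))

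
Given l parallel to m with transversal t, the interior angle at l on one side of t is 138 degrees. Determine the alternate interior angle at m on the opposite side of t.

Alternate interior angles formed by parallel lines and a transversal are equal.
The given angle is 138 degrees.
The alternate interior angle = 138 degrees.

138 degrees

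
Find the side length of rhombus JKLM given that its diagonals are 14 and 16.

The diagonals of a rhombus bisect each other at right angles.
Half-diagonals: 14/2 = 7 and 16/2 = 8
side = sqrt(7^2 + 8^2)
side = sqrt(49 + 64)
side = sqrt(113)

sqrt(113)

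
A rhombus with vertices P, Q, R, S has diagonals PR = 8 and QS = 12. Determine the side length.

The diagonals of a rhombus bisect each other at right angles.
Half-diagonals: 8/2 = 4 and 12/2 = 6
side = sqrt(4^2 + 6^2)
side = sqrt(16 + 36)
side = sqrt(52) = 2*sqrt(13)

2*sqrt(13)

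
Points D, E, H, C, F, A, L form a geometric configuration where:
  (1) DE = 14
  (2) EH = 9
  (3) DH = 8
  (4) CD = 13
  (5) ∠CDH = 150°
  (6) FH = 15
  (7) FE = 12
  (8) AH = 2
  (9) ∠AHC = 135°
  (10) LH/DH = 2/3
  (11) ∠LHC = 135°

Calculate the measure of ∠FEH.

Step 1: By the inverse law of cosines on triangle FEH: cos(∠FEH) = (12² + 9² − 15²) / (2·12·9) = 0/216 = 0, so ∠FEH = 90°.

Therefore, the measure of angle ∠FEH = 90°.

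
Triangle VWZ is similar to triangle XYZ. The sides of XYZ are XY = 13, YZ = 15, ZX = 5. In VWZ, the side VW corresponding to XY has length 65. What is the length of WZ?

Since the triangles are similar, the ratio of corresponding sides is constant.
Scale factor k = VW / XY = 65 / 13 = 5
WZ = k * YZ = 5 * 15 = 75

75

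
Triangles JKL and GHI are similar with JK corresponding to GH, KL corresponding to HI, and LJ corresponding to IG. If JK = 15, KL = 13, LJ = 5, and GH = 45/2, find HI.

Since the triangles are similar, the ratio of corresponding sides is constant.
Scale factor k = GH / JK = 45/2 / 15 = 3/2
HI = k * KL = 3/2 * 13 = 39/2

39/2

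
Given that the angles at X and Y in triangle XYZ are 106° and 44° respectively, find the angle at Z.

angle Z = 180 - 106 - 44 = 30 degrees.

30 degrees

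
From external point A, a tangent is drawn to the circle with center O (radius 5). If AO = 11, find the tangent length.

tangent = √(d² - r²) = √(11² - 5²) = √(121 - 25) = √96 = 4*sqrt(6)

4*sqrt(6)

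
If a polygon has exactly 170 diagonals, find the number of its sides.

Using d = n(n - 3)/2, we solve 170 = n(n - 3)/2.
So n(n - 3) = 340.
Testing n = 20: 20 * 17 = 340 = 340. Correct.
The polygon has 20 sides.

20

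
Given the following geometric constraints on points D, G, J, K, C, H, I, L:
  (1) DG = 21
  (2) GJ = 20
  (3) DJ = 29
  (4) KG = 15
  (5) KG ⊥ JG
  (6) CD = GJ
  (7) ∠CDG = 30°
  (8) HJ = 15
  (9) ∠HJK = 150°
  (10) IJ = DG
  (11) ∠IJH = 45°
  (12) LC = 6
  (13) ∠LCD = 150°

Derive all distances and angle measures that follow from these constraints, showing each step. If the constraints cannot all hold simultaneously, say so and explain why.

The constraints are consistent.

From the given relations:
  CD = GJ = 20
  IJ = DG = 21

Step 1: From DC = 20, CL = 6, and ∠DCL = 150°, by the law of cosines:
  DL² = DC² + CL² - 2·DC·CL·cos(150°) = 400 + 36 + 207.8 = 643.8
  DL ≈ 25.37

Step 2: From GD = 21, DC = 20, and ∠GDC = 30°, by the law of cosines:
  GC² = GD² + DC² - 2·GD·DC·cos(30°) = 441 + 400 - 727.5 = 113.5
  GC ≈ 10.66

Step 3: From JG = 20, GK = 15, and ∠JGK = 90°, by the law of cosines:
  JK² = JG² + GK² - 2·JG·GK·cos(90°) = 400 + 225 - 0 = 625
  JK = 25

Step 4: From HJ = 15, JI = 21, and ∠HJI = 45°, by the law of cosines:
  HI² = HJ² + JI² - 2·HJ·JI·cos(45°) = 225 + 441 - 445.5 = 220.5
  HI ≈ 14.85

Step 5: From DG = 21, DJ = 29, GJ = 20, by the inverse law of cosines:
  cos(∠GDJ) = (DG² + DJ² - GJ²) / (2·DG·DJ)
  ∠GDJ = 43.6°

Step 6: From GD = 21, GJ = 20, DJ = 29, by the inverse law of cosines:
  cos(∠DGJ) = (GD² + GJ² - DJ²) / (2·GD·GJ)
  ∠DGJ = 90°

Step 7: From JD = 29, JG = 20, DG = 21, by the inverse law of cosines:
  cos(∠DJG) = (JD² + JG² - DG²) / (2·JD·JG)
  ∠DJG = 46.4°

Step 8: From KJ = 25, JH = 15, and ∠KJH = 150°, by the law of cosines:
  KH² = KJ² + JH² - 2·KJ·JH·cos(150°) = 625 + 225 + 649.5 = 1500
  KH ≈ 38.72

Step 9: From DC = 20, DL = 25.37, CL = 6, by the inverse law of cosines:
  cos(∠CDL) = (DC² + DL² - CL²) / (2·DC·DL)
  ∠CDL = 6.79°

Step 10: From GC = 10.66, GD = 21, CD = 20, by the inverse law of cosines:
  cos(∠CGD) = (GC² + GD² - CD²) / (2·GC·GD)
  ∠CGD = 69.8°

Step 11: From JG = 20, JK = 25, GK = 15, by the inverse law of cosines:
  cos(∠GJK) = (JG² + JK² - GK²) / (2·JG·JK)
  ∠GJK = 36.87°

Step 12: From KG = 15, KJ = 25, GJ = 20, by the inverse law of cosines:
  cos(∠GKJ) = (KG² + KJ² - GJ²) / (2·KG·KJ)
  ∠GKJ = 53.13°

Step 13: From CD = 20, CG = 10.66, DG = 21, by the inverse law of cosines:
  cos(∠DCG) = (CD² + CG² - DG²) / (2·CD·CG)
  ∠DCG = 80.2°

Step 14: From HI = 14.85, HJ = 15, IJ = 21, by the inverse law of cosines:
  cos(∠IHJ) = (HI² + HJ² - IJ²) / (2·HI·HJ)
  ∠IHJ = 89.42°

Step 15: From IH = 14.85, IJ = 21, HJ = 15, by the inverse law of cosines:
  cos(∠HIJ) = (IH² + IJ² - HJ²) / (2·IH·IJ)
  ∠HIJ = 45.58°

Step 16: From LC = 6, LD = 25.37, CD = 20, by the inverse law of cosines:
  cos(∠CLD) = (LC² + LD² - CD²) / (2·LC·LD)
  ∠CLD = 23.21°

Step 17: From KH = 38.72, KJ = 25, HJ = 15, by the inverse law of cosines:
  cos(∠HKJ) = (KH² + KJ² - HJ²) / (2·KH·KJ)
  ∠HKJ = 11.17°

Step 18: From HJ = 15, HK = 38.72, JK = 25, by the inverse law of cosines:
  cos(∠JHK) = (HJ² + HK² - JK²) / (2·HJ·HK)
  ∠JHK = 18.83°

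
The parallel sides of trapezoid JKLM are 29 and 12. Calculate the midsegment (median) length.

The midsegment of a trapezoid = (base1 + base2) / 2
midsegment = (29 + 12) / 2
midsegment = 41 / 2
midsegment = 41/2

41/2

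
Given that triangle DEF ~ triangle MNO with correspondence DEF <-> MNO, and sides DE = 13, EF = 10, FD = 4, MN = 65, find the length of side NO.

Since the triangles are similar, the ratio of corresponding sides is constant.
Scale factor k = MN / DE = 65 / 13 = 5
NO = k * EF = 5 * 10 = 50

50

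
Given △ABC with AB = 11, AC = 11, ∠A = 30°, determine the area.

Area = (1/2)(11)(11) sin(30°) = (1/2)(11)(11)(1/2) = 121/4

121/4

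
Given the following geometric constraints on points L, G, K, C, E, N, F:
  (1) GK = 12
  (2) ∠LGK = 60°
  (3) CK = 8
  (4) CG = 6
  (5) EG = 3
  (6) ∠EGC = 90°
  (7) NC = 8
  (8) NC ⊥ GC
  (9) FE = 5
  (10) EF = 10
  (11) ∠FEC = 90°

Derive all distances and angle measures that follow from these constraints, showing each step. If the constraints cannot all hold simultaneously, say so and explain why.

These constraints are not satisfiable: (9) FE = 5 and (10) EF = 10 assign two different lengths to the same segment. No planar figure meets all of them, so nothing further can be derived.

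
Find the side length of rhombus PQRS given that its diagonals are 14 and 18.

The diagonals of a rhombus bisect each other at right angles.
Half-diagonals: 14/2 = 7 and 18/2 = 9
side = sqrt(7^2 + 9^2)
side = sqrt(49 + 81)
side = sqrt(130)

sqrt(130)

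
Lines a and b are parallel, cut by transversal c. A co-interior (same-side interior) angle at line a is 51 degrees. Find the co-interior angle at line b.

Co-interior (same-side interior) angles are between the parallel lines on the same side of the transversal.
Unlike corresponding or alternate interior angles, they are supplementary rather than equal.
So the angle = 180 - 51 = 129 degrees.

129 degrees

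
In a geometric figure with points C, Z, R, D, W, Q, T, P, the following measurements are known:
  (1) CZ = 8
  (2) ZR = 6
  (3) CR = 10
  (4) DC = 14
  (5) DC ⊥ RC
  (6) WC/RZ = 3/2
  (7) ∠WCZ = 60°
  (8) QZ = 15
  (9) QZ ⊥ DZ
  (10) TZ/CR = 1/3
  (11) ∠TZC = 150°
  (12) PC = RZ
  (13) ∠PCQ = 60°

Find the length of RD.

Step 1: By the law of cosines on triangle RCD: RD² = 10² + 14² − 2·10·14·cos(90°) = 296, so RD = 2·√74.

Therefore, the length of RD = 2·√74.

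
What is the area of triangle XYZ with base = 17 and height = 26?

Area = (1/2) * base * height
Area = (1/2) * 17 * 26
Area = 221

221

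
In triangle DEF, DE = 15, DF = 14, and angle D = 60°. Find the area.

When two sides and the included angle are known, the area formula is (1/2)ab sin(C).
The height from one side to the opposite vertex is 14 sin(60°) = 7*sqrt(3).
Area = (1/2) * 15 * 7*sqrt(3) = 105*sqrt(3)/2.

105*sqrt(3)/2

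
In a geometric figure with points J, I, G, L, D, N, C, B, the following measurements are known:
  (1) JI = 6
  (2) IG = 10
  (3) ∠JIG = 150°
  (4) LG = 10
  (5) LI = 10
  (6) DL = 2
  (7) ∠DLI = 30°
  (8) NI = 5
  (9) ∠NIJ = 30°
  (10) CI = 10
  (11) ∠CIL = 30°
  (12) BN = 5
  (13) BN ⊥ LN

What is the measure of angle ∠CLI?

Step 1: By the law of cosines on triangle LIC: LC² = 10² + 10² − 2·10·10·cos(30°) = 26.79, so LC ≈ 5.18.
Step 2: By the inverse law of cosines on triangle CLI: cos(∠CLI) = (5.18² + 10² − 10²) / (2·5.18·10) = 26.79/103.53 = 0.2588, so ∠CLI = 75°.

Therefore, the measure of angle ∠CLI = 75°.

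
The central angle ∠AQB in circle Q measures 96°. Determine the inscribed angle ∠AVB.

By the inscribed angle theorem, the inscribed angle is half the central angle.
Inscribed angle = 96° / 2 = 48°

48°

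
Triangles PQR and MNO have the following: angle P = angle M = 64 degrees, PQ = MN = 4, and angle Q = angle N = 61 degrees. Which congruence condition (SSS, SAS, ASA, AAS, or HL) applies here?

The given information provides:
angle P = angle M = 64 degrees, PQ = MN = 4, and angle Q = angle N = 61 degrees
This matches the ASA congruence theorem.
Two pairs of corresponding angles and the included side are equal (Angle-Side-Angle).

ASA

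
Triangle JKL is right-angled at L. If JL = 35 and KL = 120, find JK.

JK = sqrt(35^2 + 120^2) = sqrt(15625) = 125

125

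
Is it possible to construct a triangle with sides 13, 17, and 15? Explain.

Yes.
The triangle inequality requires that the sum of any two sides exceeds the third.
Here 13 + 15 = 28 > 17, so the condition is met.

Yes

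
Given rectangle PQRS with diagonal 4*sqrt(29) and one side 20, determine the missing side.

Using the Pythagorean theorem: d^2 = a^2 + b^2
b^2 = d^2 - a^2
b^2 = 464 - 400
b^2 = 64
b = sqrt(64) = 8

8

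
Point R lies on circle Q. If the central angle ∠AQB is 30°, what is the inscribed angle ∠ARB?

By the inscribed angle theorem, the inscribed angle is half the central angle.
Inscribed angle = 30° / 2 = 15°

15°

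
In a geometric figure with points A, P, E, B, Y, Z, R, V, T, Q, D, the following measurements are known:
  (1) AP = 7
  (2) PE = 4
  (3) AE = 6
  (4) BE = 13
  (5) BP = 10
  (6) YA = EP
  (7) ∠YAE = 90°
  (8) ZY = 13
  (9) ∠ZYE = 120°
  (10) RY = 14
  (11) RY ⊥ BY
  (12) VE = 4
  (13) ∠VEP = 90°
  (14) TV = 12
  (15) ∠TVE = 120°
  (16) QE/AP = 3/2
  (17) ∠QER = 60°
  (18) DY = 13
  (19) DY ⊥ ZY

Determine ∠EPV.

Step 1: By the law of cosines on triangle PEV: PV² = 4² + 4² − 2·4·4·cos(90°) = 32, so PV = 4·√2.
Step 2: By the inverse law of cosines on triangle EPV: cos(∠EPV) = (4² + (4·√2)² − 4²) / (2·4·4·√2) = 32/45.25 = 0.7071, so ∠EPV = 45°.

Therefore, the measure of angle ∠EPV = 45°.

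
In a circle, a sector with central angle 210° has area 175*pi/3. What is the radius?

r² = 360 × 175*pi/3 / (π × 210) = 100, so r = 10.

10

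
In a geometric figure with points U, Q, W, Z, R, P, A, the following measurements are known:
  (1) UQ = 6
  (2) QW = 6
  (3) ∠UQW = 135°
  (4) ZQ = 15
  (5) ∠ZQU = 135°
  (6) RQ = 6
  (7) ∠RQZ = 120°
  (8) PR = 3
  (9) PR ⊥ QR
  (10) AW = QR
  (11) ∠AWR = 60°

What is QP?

Step 1: By the law of cosines on triangle QRP: QP² = 6² + 3² − 2·6·3·cos(90°) = 45, so QP = 3·√5.

Therefore, the length of QP = 3·√5.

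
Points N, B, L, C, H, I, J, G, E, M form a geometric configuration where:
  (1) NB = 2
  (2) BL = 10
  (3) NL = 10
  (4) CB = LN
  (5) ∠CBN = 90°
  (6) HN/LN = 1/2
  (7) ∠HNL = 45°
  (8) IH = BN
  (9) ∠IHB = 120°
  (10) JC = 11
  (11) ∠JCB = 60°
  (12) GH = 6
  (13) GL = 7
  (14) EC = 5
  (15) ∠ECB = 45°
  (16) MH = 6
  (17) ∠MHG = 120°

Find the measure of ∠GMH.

Step 1: By the law of cosines on triangle MHG: MG² = 6² + 6² − 2·6·6·cos(120°) = 108, so MG = 6·√3.
Step 2: By the inverse law of cosines on triangle GMH: cos(∠GMH) = ((6·√3)² + 6² − 6²) / (2·6·√3·6) = 108/124.71 = 0.866, so ∠GMH = 30°.

Therefore, the measure of angle ∠GMH = 30°.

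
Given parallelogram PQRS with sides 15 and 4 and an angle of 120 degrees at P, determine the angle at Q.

Opposite sides of a parallelogram are parallel, so consecutive angles form co-interior angles on a transversal.
Co-interior angles sum to 180°, giving angle Q = 180 - 120 = 60 degrees.

60 degrees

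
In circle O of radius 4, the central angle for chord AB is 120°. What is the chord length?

Drop a perpendicular from the center to the chord, bisecting both the chord and the central angle.
Each half-chord = r sin(θ/2) = 4 sin(60°).
The full chord = 2 × 4 × sin(60°) = 4*sqrt(3).

4*sqrt(3)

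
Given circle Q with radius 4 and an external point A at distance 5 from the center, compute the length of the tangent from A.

tangent = √(d² - r²) = √(5² - 4²) = √(25 - 16) = √9 = 3

3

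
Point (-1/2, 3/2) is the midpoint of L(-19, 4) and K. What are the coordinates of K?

Using the midpoint formula: M = ((x1 + x2)/2, (y1 + y2)/2)
We know M = (-1/2, 3/2) and L = (-19, 4)
For x: -1/2 = (-19 + x2)/2, so x2 = 2*-1/2 - -19 = 18
For y: 3/2 = (4 + y2)/2, so y2 = 2*3/2 - 4 = -1
K = (18, -1)

(18, -1)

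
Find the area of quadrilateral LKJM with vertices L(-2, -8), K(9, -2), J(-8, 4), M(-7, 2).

Shoelace: sum of cross terms = 168, Area = (1/2)|168| = 84

84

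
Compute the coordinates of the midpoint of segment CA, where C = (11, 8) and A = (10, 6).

The midpoint is the point halfway along the segment.
Move half the horizontal distance: 11 + (10 - 11)/2 = 11 + -1/2 = 21/2
Move half the vertical distance: 8 + (6 - 8)/2 = 8 + -2/2 = 7
Midpoint = (21/2, 7)

(21/2, 7)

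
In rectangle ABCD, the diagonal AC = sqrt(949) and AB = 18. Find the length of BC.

The diagonal of a rectangle forms a right triangle with the two sides.
Rearranging the Pythagorean theorem: missing side = sqrt(d^2 - known^2).
= sqrt(949 - 324) = sqrt(625) = 25.

25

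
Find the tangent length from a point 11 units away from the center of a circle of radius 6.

tangent = √(d² - r²) = √(11² - 6²) = √(121 - 36) = √85 = sqrt(85)

sqrt(85)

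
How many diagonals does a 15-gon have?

Each of the 15 vertices connects to 12 non-adjacent vertices via diagonals.
Total connections = 15 × 12 = 180, but each diagonal is counted twice.
Number of diagonals = 180 / 2 = 90.

90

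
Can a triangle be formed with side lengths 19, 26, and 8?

Sort the sides: 8, 19, 26.
It suffices to check that the sum of the two smallest exceeds the largest:
8 + 19 = 27 > 26. ✓
Yes, a valid triangle can be formed.

Yes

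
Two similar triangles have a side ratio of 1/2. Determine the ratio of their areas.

The ratio of areas of similar triangles equals the square of the side ratio.
Side ratio = 1:2
Area ratio = (1/2)^2 = 1/4 = 1:4

1:4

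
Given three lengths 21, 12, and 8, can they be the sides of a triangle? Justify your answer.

The longest side is 21. The other two sides sum to 8 + 12 = 20.
Since 20 ≤ 21, the two shorter sides cannot reach around to close the triangle.

No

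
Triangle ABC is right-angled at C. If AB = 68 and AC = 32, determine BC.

Rearranging the Pythagorean theorem to solve for the unknown leg:
leg^2 = hypotenuse^2 - known_leg^2 = 4624 - 1024 = 3600
leg = sqrt(3600) = 60.

60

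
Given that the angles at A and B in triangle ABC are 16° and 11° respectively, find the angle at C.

angle C = 180 - 16 - 11 = 153 degrees.

153 degrees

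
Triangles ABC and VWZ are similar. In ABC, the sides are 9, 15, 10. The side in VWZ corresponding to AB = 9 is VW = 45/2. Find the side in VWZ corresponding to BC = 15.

Since the triangles are similar, the ratio of corresponding sides is constant.
Scale factor k = VW / AB = 45/2 / 9 = 5/2
WZ = k * BC = 5/2 * 15 = 75/2

75/2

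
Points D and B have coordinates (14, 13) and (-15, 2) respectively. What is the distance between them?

The horizontal distance is |-15 - 14| = 29 and the vertical distance is |2 - 13| = 11.
By the Pythagorean theorem, d = sqrt(29^2 + 11^2) = sqrt(962).

sqrt(962)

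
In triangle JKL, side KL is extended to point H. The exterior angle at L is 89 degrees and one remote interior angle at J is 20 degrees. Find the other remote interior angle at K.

angle K = 89 - 20 = 69 degrees (exterior angle theorem).

69 degrees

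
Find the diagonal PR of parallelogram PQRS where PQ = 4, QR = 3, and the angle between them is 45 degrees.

Law of cosines: d^2 = 4^2 + 3^2 - 2(4)(3)cos(45°) = 25 - 12*sqrt(2), so d = sqrt(25 - 12*sqrt(2)).

sqrt(25 - 12*sqrt(2))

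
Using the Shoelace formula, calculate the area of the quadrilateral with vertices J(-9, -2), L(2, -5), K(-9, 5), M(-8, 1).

Shoelace: sum of cross terms = 70, Area = (1/2)|70| = 35

35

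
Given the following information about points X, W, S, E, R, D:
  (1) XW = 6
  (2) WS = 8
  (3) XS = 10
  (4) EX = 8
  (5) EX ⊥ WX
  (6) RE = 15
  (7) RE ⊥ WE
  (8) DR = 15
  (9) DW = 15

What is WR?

Step 1: By the law of cosines on triangle EXW: EW² = 8² + 6² − 2·8·6·cos(90°) = 100, so EW = 10.
Step 2: By the law of cosines on triangle WER: WR² = 10² + 15² − 2·10·15·cos(90°) = 325, so WR = 5·√13.

Therefore, the length of WR = 5·√13.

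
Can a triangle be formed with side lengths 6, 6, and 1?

Check all three triangle inequalities:
6 + 6 = 12 > 1 ✓
6 + 1 = 7 > 6 ✓
6 + 1 = 7 > 6 ✓
All conditions hold, so these sides form a valid triangle.

Yes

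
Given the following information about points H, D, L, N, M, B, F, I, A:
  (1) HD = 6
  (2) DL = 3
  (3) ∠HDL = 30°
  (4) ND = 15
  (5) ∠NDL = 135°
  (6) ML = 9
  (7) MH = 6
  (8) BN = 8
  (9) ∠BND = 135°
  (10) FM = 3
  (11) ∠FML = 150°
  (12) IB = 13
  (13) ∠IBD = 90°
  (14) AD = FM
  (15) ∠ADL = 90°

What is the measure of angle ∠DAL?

From the given relations: AD = FM = 3.
Step 1: By the law of cosines on triangle ADL: AL² = 3² + 3² − 2·3·3·cos(90°) = 18, so AL = 3·√2.
Step 2: By the inverse law of cosines on triangle DAL: cos(∠DAL) = (3² + (3·√2)² − 3²) / (2·3·3·√2) = 18/25.46 = 0.7071, so ∠DAL = 45°.

Therefore, the measure of angle ∠DAL = 45°.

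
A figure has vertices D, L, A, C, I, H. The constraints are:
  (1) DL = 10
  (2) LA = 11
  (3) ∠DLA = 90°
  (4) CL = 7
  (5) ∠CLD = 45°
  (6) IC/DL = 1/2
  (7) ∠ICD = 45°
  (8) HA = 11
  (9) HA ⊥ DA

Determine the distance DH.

Step 1: By the law of cosines on triangle DLA: DA² = 10² + 11² − 2·10·11·cos(90°) = 221, so DA ≈ 14.87.
Step 2: By the law of cosines on triangle DAH: DH² = 14.87² + 11² − 2·14.87·11·cos(90°) = 342, so DH = 3·√38.

Therefore, the length of DH = 3·√38.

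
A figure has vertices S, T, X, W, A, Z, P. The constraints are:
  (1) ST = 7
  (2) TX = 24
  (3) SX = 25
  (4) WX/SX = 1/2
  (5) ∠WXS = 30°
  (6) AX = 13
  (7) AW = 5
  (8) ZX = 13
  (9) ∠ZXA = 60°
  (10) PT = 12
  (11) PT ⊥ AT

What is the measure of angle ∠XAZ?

Step 1: By the law of cosines on triangle AXZ: AZ² = 13² + 13² − 2·13·13·cos(60°) = 169, so AZ = 13.
Step 2: By the inverse law of cosines on triangle XAZ: cos(∠XAZ) = (13² + 13² − 13²) / (2·13·13) = 169/338 = 0.5, so ∠XAZ = 60°.

Therefore, the measure of angle ∠XAZ = 60°.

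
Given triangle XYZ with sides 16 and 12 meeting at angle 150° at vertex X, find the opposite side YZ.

Law of cosines: YZ^2 = 16^2 + 12^2 - 2(16)(12)cos(150°) = 192*sqrt(3) + 400, so YZ = 4*sqrt(12*sqrt(3) + 25).

4*sqrt(12*sqrt(3) + 25)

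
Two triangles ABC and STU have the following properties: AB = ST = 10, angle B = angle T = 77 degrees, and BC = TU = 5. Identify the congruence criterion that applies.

Consider the given information: AB = ST = 10, angle B = angle T = 77 degrees, and BC = TU = 5
This is not SSS or HL: SSS requires all three pairs of sides, but we don't have that. HL only applies to right triangles with matching hypotenuse and leg.
The correct criterion is SAS. Two pairs of corresponding sides and the included angle are equal (Side-Angle-Side).

SAS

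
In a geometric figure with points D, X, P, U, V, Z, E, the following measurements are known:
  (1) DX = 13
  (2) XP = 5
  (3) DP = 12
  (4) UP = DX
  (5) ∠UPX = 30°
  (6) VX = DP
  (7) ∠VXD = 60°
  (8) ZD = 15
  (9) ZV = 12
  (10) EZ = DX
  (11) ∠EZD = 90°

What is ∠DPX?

Step 1: By the inverse law of cosines on triangle DPX: cos(∠DPX) = (12² + 5² − 13²) / (2·12·5) = 0/120 = 0, so ∠DPX = 90°.

Therefore, the measure of angle ∠DPX = 90°.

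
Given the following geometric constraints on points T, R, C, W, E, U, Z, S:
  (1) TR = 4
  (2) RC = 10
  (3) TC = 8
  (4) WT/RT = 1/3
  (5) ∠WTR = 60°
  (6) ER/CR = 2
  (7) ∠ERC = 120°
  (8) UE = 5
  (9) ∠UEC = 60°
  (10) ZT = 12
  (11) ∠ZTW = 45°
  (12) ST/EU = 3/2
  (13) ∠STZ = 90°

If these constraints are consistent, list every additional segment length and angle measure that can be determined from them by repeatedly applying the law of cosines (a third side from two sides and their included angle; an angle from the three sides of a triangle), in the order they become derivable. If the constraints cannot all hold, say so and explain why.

The constraints are consistent. Derivable facts, in order:
After 1 step:
- CE = 10·√7
- RW = 4/3·√7
- WZ ≈ 11.1
- ZS ≈ 14.15
- ∠CRT = 49.46°
- ∠CTR = 108.21°
- ∠RCT = 22.33°
After 2 steps:
- CU ≈ 24.35
- ∠CER = 19.11°
- ∠ECR = 40.89°
- ∠RWT = 100.89°
- ∠SZT = 32.01°
- ∠TRW = 19.11°
- ∠TSZ = 57.99°
- ∠TWZ = 130.13°
- ∠TZW = 4.87°
After 3 steps:
- ∠CUE = 109.75°
- ∠ECU = 10.25°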